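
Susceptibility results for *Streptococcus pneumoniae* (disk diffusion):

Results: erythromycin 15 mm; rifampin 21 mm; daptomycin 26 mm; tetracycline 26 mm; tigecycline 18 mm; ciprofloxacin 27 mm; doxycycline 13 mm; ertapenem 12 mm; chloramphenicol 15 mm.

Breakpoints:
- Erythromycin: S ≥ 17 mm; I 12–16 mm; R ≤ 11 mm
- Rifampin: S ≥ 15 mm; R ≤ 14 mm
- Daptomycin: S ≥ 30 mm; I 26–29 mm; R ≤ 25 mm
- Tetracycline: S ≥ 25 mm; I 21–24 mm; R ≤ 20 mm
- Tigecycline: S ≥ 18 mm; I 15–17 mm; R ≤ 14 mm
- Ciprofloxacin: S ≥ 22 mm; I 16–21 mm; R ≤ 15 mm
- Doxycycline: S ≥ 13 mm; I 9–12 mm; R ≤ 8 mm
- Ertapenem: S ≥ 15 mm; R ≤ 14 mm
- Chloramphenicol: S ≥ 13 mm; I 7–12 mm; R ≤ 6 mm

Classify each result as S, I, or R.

Erythromycin (15 mm) in 12–16 mm — intermediate
Rifampin: 21 mm is ≥ 15 mm — S
Daptomycin (26 mm) in 26–29 mm → Intermediate
Tetracycline: 26 mm is ≥ 25 mm ⇒ S
Tigecycline: 18 mm is ≥ 18 mm ⇒ Susceptible
Ciprofloxacin (27 mm) ≥ 22 mm ⇒ susceptible
Doxycycline: 13 mm is ≥ 13 mm — S
Ertapenem (12 mm) ≤ 14 mm → Resistant
Chloramphenicol (15 mm) ≥ 13 mm — S

I, S, I, S, S, S, S, R, S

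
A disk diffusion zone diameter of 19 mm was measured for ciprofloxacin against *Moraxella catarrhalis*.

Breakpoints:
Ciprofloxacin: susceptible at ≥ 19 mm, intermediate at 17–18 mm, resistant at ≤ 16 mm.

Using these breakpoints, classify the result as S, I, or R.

Ciprofloxacin 19 mm: ≥ 19 mm — susceptible

S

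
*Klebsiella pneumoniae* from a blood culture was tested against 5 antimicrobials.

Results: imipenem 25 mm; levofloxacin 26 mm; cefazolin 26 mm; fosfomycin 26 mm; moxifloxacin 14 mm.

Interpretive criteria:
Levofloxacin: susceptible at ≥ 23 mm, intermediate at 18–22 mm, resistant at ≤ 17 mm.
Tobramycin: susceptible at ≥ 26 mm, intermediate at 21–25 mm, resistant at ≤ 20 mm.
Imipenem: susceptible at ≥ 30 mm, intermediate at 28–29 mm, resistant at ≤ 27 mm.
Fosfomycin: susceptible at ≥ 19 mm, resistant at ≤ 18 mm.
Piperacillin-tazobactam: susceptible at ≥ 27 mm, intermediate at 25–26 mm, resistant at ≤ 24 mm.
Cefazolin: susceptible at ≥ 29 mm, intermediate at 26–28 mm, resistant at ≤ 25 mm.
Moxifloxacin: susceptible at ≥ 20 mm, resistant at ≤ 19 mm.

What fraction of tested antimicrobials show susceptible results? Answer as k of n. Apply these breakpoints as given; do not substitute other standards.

2 of 5

Imipenem 25 mm: ≤ 27 mm → resistant
Levofloxacin (26 mm) ≥ 23 mm — S
Cefazolin: 26 mm is in 26–28 mm ⇒ I
Fosfomycin (26 mm) ≥ 19 mm ⇒ susceptible
Moxifloxacin: 14 mm is ≤ 19 mm → R
Susceptible: 2/5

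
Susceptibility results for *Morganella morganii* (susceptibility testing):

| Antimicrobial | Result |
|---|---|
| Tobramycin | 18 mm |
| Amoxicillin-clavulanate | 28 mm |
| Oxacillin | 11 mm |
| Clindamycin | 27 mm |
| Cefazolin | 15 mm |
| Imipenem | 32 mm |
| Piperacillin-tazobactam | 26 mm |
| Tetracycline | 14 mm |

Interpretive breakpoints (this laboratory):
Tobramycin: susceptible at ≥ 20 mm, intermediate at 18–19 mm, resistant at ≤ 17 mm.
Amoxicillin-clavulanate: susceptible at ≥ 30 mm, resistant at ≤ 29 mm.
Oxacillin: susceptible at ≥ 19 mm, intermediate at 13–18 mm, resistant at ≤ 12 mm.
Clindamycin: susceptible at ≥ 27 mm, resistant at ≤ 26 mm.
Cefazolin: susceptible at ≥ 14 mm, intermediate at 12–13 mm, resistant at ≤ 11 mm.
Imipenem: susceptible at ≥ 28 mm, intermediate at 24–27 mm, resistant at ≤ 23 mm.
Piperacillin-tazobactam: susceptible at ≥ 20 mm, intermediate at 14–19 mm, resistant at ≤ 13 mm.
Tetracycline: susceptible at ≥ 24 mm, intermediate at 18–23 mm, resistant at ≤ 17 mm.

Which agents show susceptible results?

Tobramycin (18 mm) in 18–19 mm — I
Amoxicillin-clavulanate 28 mm: ≤ 29 mm → Resistant
Oxacillin: 11 mm is ≤ 12 mm — resistant
Clindamycin: 27 mm is ≥ 27 mm → susceptible
Cefazolin: 15 mm is ≥ 14 mm ⇒ S
Imipenem 32 mm: ≥ 28 mm → susceptible
Piperacillin-tazobactam: 26 mm is ≥ 20 mm — Susceptible
Tetracycline 14 mm: ≤ 17 mm ⇒ Resistant

clindamycin, cefazolin, imipenem, piperacillin-tazobactam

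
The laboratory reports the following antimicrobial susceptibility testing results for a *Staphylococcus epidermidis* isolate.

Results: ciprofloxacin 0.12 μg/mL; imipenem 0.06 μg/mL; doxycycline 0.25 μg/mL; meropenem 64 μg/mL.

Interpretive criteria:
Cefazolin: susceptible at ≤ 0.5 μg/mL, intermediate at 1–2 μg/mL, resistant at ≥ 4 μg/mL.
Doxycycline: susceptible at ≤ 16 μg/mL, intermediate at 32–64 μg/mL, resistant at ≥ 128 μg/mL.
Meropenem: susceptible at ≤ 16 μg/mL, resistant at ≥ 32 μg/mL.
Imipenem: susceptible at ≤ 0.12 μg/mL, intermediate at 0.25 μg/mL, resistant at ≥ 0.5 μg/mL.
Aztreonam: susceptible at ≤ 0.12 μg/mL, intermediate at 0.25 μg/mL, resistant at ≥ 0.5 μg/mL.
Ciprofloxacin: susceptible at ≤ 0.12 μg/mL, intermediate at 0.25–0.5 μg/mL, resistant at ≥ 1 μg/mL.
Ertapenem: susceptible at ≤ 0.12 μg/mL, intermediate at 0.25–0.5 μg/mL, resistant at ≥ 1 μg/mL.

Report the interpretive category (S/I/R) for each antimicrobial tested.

S, S, S, R

Ciprofloxacin: 0.12 μg/mL is ≤ 0.12 μg/mL → S
Imipenem 0.06 μg/mL: ≤ 0.12 μg/mL — Susceptible
Doxycycline: 0.25 μg/mL is ≤ 16 μg/mL → Susceptible
Meropenem 64 μg/mL: ≥ 32 μg/mL ⇒ R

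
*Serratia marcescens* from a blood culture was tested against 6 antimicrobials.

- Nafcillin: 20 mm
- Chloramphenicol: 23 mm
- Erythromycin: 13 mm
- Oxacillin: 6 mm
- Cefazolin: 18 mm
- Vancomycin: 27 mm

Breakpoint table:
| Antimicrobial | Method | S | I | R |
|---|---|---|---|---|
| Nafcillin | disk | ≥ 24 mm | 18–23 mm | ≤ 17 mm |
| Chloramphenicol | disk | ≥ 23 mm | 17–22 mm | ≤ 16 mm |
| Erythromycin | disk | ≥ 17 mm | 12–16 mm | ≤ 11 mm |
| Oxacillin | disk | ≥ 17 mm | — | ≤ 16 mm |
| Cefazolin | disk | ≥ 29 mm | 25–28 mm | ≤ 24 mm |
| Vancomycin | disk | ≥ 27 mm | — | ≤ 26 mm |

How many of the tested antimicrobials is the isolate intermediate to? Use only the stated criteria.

2

Nafcillin: 20 mm is in 18–23 mm → I
Chloramphenicol 23 mm: ≥ 23 mm → S
Erythromycin 13 mm: in 12–16 mm ⇒ Intermediate
Oxacillin 6 mm: ≤ 16 mm → resistant
Cefazolin (18 mm) ≤ 24 mm → Resistant
Vancomycin (27 mm) ≥ 27 mm → Susceptible
Intermediate: 2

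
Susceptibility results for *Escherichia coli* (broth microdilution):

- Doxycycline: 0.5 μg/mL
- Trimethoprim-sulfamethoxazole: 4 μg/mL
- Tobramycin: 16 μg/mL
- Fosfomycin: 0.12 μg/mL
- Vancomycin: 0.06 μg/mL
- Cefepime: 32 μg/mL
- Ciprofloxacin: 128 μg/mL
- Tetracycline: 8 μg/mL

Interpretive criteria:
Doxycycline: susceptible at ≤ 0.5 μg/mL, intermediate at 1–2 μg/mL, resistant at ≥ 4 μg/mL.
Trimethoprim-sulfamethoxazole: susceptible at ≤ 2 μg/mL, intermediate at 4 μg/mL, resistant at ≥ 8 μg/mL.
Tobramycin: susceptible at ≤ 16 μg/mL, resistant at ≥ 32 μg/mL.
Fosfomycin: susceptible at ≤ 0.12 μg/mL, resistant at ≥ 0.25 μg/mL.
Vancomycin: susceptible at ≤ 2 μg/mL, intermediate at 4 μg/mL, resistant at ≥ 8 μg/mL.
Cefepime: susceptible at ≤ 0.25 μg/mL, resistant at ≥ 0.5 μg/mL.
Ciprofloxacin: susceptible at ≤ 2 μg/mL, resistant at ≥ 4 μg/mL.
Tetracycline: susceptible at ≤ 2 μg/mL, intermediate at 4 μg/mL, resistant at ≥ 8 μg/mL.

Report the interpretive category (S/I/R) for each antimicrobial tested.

S, I, S, S, S, R, R, R

Doxycycline: 0.5 μg/mL is ≤ 0.5 μg/mL → susceptible
Trimethoprim-sulfamethoxazole: 4 μg/mL is = 4 μg/mL ⇒ Intermediate
Tobramycin: 16 μg/mL is ≤ 16 μg/mL ⇒ S
Fosfomycin 0.12 μg/mL: ≤ 0.12 μg/mL → susceptible
Vancomycin (0.06 μg/mL) ≤ 2 μg/mL ⇒ Susceptible
Cefepime: 32 μg/mL is ≥ 0.5 μg/mL ⇒ Resistant
Ciprofloxacin (128 μg/mL) ≥ 4 μg/mL — resistant
Tetracycline (8 μg/mL) ≥ 8 μg/mL → R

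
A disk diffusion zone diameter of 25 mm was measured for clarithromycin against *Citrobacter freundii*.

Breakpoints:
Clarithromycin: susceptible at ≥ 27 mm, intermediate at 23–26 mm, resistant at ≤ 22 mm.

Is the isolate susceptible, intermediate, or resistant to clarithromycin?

Intermediate

Clarithromycin 25 mm: in 23–26 mm → Intermediate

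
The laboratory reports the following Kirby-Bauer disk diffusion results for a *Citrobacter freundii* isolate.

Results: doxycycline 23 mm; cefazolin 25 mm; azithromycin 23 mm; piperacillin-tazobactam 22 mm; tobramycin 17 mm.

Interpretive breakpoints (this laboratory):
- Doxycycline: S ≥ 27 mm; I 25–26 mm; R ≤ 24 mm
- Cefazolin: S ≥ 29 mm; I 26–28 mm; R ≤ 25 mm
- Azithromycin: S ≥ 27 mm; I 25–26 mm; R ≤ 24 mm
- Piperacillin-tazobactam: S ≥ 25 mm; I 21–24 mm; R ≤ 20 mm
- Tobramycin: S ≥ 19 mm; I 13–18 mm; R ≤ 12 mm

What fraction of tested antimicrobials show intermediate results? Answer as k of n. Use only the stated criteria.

Doxycycline: 23 mm is ≤ 24 mm → resistant
Cefazolin 25 mm: ≤ 25 mm — R
Azithromycin 23 mm: ≤ 24 mm ⇒ R
Piperacillin-tazobactam 22 mm: in 21–24 mm ⇒ I
Tobramycin 17 mm: in 13–18 mm ⇒ intermediate
Intermediate: 2/5

2 of 5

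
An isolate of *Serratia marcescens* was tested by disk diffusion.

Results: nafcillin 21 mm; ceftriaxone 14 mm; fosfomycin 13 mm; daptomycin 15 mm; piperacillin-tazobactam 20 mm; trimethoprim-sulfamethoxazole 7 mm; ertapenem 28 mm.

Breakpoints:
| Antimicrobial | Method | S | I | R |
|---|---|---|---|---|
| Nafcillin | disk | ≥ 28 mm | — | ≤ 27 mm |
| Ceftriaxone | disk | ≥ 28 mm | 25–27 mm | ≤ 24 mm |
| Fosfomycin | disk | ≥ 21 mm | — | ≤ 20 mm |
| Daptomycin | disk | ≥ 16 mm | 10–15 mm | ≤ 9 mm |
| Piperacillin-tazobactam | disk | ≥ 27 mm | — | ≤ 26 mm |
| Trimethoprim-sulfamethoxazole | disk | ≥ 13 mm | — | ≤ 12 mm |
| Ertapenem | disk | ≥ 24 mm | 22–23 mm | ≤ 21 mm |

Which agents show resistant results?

nafcillin, ceftriaxone, fosfomycin, piperacillin-tazobactam, trimethoprim-sulfamethoxazole

Nafcillin (21 mm) ≤ 27 mm ⇒ R
Ceftriaxone 14 mm: ≤ 24 mm → R
Fosfomycin (13 mm) ≤ 20 mm → Resistant
Daptomycin 15 mm: in 10–15 mm — I
Piperacillin-tazobactam (20 mm) ≤ 26 mm ⇒ Resistant
Trimethoprim-sulfamethoxazole 7 mm: ≤ 12 mm — R
Ertapenem: 28 mm is ≥ 24 mm ⇒ susceptible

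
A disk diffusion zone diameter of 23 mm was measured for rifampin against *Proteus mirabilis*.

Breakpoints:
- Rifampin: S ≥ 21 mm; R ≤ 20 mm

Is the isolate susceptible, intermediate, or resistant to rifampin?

S

Rifampin (23 mm) ≥ 21 mm — Susceptible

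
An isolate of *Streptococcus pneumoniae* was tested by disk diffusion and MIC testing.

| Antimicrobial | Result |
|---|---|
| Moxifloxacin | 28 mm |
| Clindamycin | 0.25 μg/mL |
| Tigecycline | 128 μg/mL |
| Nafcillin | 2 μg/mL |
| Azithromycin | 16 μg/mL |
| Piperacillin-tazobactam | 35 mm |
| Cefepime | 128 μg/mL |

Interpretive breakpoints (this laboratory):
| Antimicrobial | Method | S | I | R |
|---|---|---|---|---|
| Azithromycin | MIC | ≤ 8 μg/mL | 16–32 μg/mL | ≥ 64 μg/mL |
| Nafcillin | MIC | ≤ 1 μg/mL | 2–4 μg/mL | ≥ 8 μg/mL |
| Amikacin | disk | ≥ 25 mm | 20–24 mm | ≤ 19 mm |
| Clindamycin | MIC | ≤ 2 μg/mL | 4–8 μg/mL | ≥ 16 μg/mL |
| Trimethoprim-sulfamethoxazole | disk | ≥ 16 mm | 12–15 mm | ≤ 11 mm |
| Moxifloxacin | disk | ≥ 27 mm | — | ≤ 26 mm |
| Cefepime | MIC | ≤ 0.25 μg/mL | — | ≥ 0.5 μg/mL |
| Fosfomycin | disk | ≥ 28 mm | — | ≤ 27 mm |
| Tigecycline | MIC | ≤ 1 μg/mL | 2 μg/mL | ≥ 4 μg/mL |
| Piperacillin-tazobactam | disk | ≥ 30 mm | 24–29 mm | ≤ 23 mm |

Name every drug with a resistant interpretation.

tigecycline, cefepime

Moxifloxacin: 28 mm is ≥ 27 mm ⇒ susceptible
Clindamycin: 0.25 μg/mL is ≤ 2 μg/mL — S
Tigecycline: 128 μg/mL is ≥ 4 μg/mL ⇒ resistant
Nafcillin 2 μg/mL: in 2–4 μg/mL — Intermediate
Azithromycin: 16 μg/mL is in 16–32 μg/mL → Intermediate
Piperacillin-tazobactam: 35 mm is ≥ 30 mm ⇒ Susceptible
Cefepime (128 μg/mL) ≥ 0.5 μg/mL — resistant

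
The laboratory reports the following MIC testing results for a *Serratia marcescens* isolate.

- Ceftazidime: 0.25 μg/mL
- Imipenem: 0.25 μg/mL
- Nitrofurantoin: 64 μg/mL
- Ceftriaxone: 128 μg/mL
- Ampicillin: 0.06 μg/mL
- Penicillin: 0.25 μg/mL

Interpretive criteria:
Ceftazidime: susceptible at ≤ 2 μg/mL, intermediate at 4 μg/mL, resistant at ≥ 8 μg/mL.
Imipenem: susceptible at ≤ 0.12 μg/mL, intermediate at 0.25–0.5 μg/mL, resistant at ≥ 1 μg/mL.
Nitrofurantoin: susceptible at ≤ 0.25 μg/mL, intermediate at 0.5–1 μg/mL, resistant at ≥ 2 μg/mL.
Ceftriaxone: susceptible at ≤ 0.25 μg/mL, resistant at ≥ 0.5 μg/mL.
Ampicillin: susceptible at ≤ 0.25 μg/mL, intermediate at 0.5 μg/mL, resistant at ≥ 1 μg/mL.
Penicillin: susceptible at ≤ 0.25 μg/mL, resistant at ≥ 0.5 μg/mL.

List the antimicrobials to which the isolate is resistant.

nitrofurantoin, ceftriaxone

Ceftazidime (0.25 μg/mL) ≤ 2 μg/mL — S
Imipenem (0.25 μg/mL) in 0.25–0.5 μg/mL → Intermediate
Nitrofurantoin: 64 μg/mL is ≥ 2 μg/mL — Resistant
Ceftriaxone: 128 μg/mL is ≥ 0.5 μg/mL ⇒ Resistant
Ampicillin 0.06 μg/mL: ≤ 0.25 μg/mL ⇒ susceptible
Penicillin: 0.25 μg/mL is ≤ 0.25 μg/mL ⇒ Susceptible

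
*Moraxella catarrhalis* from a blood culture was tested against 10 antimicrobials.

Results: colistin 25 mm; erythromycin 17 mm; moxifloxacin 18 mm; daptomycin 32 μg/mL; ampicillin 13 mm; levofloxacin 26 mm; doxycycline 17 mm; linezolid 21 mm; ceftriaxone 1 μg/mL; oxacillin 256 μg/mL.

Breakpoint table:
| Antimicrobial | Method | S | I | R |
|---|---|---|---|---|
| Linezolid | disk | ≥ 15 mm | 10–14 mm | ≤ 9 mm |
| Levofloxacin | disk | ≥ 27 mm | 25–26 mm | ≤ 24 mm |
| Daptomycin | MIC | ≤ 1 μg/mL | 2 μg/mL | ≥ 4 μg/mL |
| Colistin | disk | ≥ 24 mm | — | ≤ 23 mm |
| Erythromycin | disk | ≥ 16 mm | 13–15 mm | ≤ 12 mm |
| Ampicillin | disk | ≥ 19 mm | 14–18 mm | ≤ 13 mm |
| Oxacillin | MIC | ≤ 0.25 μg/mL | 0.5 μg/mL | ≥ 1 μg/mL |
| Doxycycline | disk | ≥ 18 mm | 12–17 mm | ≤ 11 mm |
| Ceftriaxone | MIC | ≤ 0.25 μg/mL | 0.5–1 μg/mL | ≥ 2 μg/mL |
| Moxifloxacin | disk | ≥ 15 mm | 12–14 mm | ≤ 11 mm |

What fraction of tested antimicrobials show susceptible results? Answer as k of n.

Colistin 25 mm: ≥ 24 mm ⇒ Susceptible
Erythromycin 17 mm: ≥ 16 mm → S
Moxifloxacin: 18 mm is ≥ 15 mm ⇒ susceptible
Daptomycin 32 μg/mL: ≥ 4 μg/mL → Resistant
Ampicillin 13 mm: ≤ 13 mm → resistant
Levofloxacin 26 mm: in 25–26 mm ⇒ Intermediate
Doxycycline (17 mm) in 12–17 mm — Intermediate
Linezolid (21 mm) ≥ 15 mm → susceptible
Ceftriaxone 1 μg/mL: in 0.5–1 μg/mL ⇒ Intermediate
Oxacillin (256 μg/mL) ≥ 1 μg/mL → R
Susceptible: 4/10

4 of 10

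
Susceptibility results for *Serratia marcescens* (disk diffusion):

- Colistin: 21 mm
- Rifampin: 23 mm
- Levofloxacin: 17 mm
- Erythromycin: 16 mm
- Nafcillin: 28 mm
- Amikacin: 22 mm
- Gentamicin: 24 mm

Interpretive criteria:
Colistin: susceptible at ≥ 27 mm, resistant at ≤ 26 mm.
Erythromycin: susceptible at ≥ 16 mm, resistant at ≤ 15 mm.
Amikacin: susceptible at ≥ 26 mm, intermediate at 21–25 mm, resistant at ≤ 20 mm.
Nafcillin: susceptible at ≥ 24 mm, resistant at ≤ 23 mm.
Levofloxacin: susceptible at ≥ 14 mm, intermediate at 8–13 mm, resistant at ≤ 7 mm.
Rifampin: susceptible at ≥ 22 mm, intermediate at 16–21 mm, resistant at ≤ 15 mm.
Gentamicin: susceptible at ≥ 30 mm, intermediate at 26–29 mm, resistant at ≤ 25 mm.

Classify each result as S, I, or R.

Colistin (21 mm) ≤ 26 mm — resistant
Rifampin 23 mm: ≥ 22 mm ⇒ Susceptible
Levofloxacin (17 mm) ≥ 14 mm — Susceptible
Erythromycin 16 mm: ≥ 16 mm — S
Nafcillin: 28 mm is ≥ 24 mm — S
Amikacin: 22 mm is in 21–25 mm ⇒ Intermediate
Gentamicin 24 mm: ≤ 25 mm → resistant

R, S, S, S, S, I, R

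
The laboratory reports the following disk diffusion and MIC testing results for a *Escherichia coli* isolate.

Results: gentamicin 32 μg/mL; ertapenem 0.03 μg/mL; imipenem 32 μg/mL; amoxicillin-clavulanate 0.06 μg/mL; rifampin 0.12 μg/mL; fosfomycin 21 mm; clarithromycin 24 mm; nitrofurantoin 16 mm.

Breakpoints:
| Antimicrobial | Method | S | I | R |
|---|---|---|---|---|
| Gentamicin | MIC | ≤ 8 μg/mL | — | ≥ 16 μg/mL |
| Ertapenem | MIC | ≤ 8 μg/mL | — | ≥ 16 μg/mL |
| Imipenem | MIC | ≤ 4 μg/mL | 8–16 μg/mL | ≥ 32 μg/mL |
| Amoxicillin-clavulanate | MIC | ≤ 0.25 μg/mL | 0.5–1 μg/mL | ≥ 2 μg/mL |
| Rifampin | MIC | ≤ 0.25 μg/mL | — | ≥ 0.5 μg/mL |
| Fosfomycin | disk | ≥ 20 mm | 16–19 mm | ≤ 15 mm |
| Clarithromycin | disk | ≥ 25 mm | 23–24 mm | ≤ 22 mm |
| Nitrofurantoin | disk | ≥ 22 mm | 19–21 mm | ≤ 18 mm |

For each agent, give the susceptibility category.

R, S, R, S, S, S, I, R

Gentamicin 32 μg/mL: ≥ 16 μg/mL — R
Ertapenem (0.03 μg/mL) ≤ 8 μg/mL ⇒ susceptible
Imipenem 32 μg/mL: ≥ 32 μg/mL — R
Amoxicillin-clavulanate 0.06 μg/mL: ≤ 0.25 μg/mL → S
Rifampin 0.12 μg/mL: ≤ 0.25 μg/mL → susceptible
Fosfomycin (21 mm) ≥ 20 mm → S
Clarithromycin (24 mm) in 23–24 mm ⇒ Intermediate
Nitrofurantoin 16 mm: ≤ 18 mm — Resistant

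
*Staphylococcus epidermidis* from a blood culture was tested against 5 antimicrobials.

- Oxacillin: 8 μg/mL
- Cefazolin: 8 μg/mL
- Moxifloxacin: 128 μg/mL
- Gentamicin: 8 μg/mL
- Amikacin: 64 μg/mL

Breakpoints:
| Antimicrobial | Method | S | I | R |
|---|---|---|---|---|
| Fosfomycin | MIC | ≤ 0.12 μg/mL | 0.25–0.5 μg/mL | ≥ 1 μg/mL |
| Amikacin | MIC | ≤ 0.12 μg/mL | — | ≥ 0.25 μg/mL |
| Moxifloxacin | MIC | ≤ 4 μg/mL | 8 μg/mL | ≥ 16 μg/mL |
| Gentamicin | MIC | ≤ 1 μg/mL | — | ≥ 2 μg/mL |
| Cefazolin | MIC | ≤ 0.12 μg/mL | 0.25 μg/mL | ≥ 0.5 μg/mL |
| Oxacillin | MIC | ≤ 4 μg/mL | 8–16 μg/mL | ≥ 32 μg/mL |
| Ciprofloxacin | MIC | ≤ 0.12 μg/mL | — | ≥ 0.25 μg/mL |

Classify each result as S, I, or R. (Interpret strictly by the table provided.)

Oxacillin 8 μg/mL: in 8–16 μg/mL ⇒ I
Cefazolin: 8 μg/mL is ≥ 0.5 μg/mL → R
Moxifloxacin (128 μg/mL) ≥ 16 μg/mL → resistant
Gentamicin (8 μg/mL) ≥ 2 μg/mL → Resistant
Amikacin 64 μg/mL: ≥ 0.25 μg/mL — R

I, R, R, R, R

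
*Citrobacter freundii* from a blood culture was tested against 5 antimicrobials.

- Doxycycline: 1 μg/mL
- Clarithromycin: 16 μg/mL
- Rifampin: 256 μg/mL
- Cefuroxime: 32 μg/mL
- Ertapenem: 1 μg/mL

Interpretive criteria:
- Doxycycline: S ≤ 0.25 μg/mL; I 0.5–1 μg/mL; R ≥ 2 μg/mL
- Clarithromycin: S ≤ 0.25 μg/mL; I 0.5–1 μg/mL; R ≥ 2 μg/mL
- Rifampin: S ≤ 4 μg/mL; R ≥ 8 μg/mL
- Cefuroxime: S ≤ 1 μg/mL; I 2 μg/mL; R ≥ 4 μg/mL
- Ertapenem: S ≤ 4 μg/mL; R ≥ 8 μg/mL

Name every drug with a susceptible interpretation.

ertapenem

Doxycycline 1 μg/mL: in 0.5–1 μg/mL → Intermediate
Clarithromycin 16 μg/mL: ≥ 2 μg/mL — R
Rifampin 256 μg/mL: ≥ 8 μg/mL — resistant
Cefuroxime (32 μg/mL) ≥ 4 μg/mL — R
Ertapenem 1 μg/mL: ≤ 4 μg/mL — Susceptible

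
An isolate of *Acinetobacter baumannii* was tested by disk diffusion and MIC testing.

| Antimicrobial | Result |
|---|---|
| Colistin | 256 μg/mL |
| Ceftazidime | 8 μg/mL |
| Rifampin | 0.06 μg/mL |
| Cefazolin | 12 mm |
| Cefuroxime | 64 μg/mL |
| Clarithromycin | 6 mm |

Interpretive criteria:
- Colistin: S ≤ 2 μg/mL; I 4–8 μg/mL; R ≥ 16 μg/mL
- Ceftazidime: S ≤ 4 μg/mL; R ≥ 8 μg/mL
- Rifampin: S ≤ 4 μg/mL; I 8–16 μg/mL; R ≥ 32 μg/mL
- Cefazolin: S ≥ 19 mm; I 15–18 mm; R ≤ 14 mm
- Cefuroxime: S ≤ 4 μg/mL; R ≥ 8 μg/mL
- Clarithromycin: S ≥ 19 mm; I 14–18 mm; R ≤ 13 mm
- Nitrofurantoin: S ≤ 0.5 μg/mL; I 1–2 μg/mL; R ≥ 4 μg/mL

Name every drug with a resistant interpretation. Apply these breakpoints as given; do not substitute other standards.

colistin, ceftazidime, cefazolin, cefuroxime, clarithromycin

Colistin 256 μg/mL: ≥ 16 μg/mL → R
Ceftazidime: 8 μg/mL is ≥ 8 μg/mL — resistant
Rifampin (0.06 μg/mL) ≤ 4 μg/mL ⇒ Susceptible
Cefazolin (12 mm) ≤ 14 mm ⇒ R
Cefuroxime (64 μg/mL) ≥ 8 μg/mL → Resistant
Clarithromycin 6 mm: ≤ 13 mm ⇒ Resistant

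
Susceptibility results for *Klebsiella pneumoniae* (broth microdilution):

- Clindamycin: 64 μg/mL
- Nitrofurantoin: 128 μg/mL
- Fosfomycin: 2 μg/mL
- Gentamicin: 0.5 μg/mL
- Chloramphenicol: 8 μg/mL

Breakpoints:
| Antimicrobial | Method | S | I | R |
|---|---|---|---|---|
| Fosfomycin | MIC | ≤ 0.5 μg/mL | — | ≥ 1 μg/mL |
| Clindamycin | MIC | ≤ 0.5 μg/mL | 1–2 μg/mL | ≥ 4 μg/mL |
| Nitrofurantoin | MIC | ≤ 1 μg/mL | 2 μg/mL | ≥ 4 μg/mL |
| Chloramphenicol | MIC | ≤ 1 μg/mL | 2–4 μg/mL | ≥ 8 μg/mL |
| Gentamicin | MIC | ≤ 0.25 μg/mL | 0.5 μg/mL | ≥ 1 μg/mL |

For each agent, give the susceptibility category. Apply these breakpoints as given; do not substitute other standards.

R, R, R, I, R

Clindamycin (64 μg/mL) ≥ 4 μg/mL — Resistant
Nitrofurantoin: 128 μg/mL is ≥ 4 μg/mL → Resistant
Fosfomycin 2 μg/mL: ≥ 1 μg/mL ⇒ R
Gentamicin: 0.5 μg/mL is = 0.5 μg/mL — I
Chloramphenicol: 8 μg/mL is ≥ 8 μg/mL — R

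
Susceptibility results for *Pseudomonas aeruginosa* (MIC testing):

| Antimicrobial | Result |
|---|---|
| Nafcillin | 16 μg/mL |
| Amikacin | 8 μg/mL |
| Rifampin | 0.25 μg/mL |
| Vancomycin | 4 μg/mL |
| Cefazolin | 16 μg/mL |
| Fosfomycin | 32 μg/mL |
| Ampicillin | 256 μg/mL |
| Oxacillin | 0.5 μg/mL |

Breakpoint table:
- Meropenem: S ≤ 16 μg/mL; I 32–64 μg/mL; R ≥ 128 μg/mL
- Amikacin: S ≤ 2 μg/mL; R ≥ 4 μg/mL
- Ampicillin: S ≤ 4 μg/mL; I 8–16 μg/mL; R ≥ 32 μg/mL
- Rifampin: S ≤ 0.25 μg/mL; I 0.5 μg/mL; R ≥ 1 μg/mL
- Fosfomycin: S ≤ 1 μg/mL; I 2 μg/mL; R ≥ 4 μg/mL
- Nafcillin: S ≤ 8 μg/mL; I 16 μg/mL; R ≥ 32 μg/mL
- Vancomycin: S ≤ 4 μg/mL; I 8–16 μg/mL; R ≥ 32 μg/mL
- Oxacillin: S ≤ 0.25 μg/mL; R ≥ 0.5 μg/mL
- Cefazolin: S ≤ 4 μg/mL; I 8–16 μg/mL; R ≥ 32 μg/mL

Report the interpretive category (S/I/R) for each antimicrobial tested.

Nafcillin (16 μg/mL) = 16 μg/mL → I
Amikacin (8 μg/mL) ≥ 4 μg/mL → R
Rifampin: 0.25 μg/mL is ≤ 0.25 μg/mL → Susceptible
Vancomycin: 4 μg/mL is ≤ 4 μg/mL → Susceptible
Cefazolin (16 μg/mL) in 8–16 μg/mL → intermediate
Fosfomycin: 32 μg/mL is ≥ 4 μg/mL → Resistant
Ampicillin: 256 μg/mL is ≥ 32 μg/mL → resistant
Oxacillin (0.5 μg/mL) ≥ 0.5 μg/mL — resistant

I, R, S, S, I, R, R, R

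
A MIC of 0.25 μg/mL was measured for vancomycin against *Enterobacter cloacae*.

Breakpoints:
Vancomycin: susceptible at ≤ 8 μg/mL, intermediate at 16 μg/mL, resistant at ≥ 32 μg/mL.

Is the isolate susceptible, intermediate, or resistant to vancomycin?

S

Vancomycin 0.25 μg/mL: ≤ 8 μg/mL ⇒ Susceptible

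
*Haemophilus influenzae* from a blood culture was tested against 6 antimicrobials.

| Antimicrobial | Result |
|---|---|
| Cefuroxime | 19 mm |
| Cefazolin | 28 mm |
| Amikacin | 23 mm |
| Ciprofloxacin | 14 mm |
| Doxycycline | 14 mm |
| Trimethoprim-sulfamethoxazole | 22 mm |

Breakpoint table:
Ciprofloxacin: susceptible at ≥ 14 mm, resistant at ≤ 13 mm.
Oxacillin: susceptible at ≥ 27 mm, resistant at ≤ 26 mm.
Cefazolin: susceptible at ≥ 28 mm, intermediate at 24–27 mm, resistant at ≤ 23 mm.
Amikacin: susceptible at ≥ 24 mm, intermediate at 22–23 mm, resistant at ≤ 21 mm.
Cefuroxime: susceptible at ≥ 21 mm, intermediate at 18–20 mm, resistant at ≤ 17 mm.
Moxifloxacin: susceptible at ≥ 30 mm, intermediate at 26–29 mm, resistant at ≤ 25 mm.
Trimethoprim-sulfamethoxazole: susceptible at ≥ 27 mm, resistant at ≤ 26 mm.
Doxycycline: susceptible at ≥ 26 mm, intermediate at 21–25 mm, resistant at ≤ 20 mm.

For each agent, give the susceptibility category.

Cefuroxime (19 mm) in 18–20 mm ⇒ I
Cefazolin: 28 mm is ≥ 28 mm — Susceptible
Amikacin (23 mm) in 22–23 mm → intermediate
Ciprofloxacin 14 mm: ≥ 14 mm → Susceptible
Doxycycline: 14 mm is ≤ 20 mm — Resistant
Trimethoprim-sulfamethoxazole: 22 mm is ≤ 26 mm — R

I, S, I, S, R, R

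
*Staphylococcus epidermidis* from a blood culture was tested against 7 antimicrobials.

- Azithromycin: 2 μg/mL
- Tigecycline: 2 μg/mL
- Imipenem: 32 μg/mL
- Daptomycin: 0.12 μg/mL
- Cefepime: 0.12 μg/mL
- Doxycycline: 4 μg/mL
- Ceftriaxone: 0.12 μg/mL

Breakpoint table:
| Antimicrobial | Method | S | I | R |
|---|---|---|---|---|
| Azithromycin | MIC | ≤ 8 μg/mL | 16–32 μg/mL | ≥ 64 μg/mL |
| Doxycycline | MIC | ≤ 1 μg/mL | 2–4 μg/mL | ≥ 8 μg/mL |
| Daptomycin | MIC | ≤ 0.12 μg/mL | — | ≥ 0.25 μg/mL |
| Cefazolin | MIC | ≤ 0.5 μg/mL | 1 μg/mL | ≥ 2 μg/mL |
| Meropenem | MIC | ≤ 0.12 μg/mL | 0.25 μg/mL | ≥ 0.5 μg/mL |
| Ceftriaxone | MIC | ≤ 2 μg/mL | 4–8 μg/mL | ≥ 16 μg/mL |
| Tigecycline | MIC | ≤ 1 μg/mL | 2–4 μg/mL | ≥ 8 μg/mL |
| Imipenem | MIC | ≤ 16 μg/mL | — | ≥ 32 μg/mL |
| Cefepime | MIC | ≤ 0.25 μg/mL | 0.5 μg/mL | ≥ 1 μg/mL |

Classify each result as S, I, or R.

S, I, R, S, S, I, S

Azithromycin (2 μg/mL) ≤ 8 μg/mL ⇒ susceptible
Tigecycline 2 μg/mL: in 2–4 μg/mL → intermediate
Imipenem 32 μg/mL: ≥ 32 μg/mL ⇒ resistant
Daptomycin 0.12 μg/mL: ≤ 0.12 μg/mL → Susceptible
Cefepime (0.12 μg/mL) ≤ 0.25 μg/mL — susceptible
Doxycycline (4 μg/mL) in 2–4 μg/mL — intermediate
Ceftriaxone (0.12 μg/mL) ≤ 2 μg/mL → S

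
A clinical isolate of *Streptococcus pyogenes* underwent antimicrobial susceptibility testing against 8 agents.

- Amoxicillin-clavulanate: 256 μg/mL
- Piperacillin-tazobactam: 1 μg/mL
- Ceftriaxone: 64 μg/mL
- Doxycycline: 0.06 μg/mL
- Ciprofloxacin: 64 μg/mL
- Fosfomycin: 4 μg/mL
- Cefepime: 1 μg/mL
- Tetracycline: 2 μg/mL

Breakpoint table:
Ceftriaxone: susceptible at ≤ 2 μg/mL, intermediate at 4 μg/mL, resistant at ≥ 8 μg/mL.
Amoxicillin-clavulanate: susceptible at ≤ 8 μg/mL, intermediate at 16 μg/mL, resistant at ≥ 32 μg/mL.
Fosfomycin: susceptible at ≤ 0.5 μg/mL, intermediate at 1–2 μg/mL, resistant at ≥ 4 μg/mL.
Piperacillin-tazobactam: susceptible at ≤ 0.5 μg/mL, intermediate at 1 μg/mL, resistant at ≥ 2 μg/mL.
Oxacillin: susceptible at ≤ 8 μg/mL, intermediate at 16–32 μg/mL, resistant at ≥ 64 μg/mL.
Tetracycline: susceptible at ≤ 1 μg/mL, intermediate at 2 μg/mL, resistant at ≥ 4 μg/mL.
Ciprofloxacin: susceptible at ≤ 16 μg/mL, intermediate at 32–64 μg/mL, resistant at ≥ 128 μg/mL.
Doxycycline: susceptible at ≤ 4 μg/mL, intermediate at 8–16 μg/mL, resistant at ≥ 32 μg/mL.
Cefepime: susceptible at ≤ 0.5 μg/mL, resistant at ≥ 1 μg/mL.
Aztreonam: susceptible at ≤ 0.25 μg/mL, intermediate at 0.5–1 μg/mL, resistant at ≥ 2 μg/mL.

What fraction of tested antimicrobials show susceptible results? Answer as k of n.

1 of 8

Amoxicillin-clavulanate (256 μg/mL) ≥ 32 μg/mL — resistant
Piperacillin-tazobactam 1 μg/mL: = 1 μg/mL — intermediate
Ceftriaxone (64 μg/mL) ≥ 8 μg/mL ⇒ Resistant
Doxycycline: 0.06 μg/mL is ≤ 4 μg/mL — S
Ciprofloxacin 64 μg/mL: in 32–64 μg/mL — intermediate
Fosfomycin (4 μg/mL) ≥ 4 μg/mL → Resistant
Cefepime (1 μg/mL) ≥ 1 μg/mL ⇒ resistant
Tetracycline 2 μg/mL: = 2 μg/mL — Intermediate
Susceptible: 1/8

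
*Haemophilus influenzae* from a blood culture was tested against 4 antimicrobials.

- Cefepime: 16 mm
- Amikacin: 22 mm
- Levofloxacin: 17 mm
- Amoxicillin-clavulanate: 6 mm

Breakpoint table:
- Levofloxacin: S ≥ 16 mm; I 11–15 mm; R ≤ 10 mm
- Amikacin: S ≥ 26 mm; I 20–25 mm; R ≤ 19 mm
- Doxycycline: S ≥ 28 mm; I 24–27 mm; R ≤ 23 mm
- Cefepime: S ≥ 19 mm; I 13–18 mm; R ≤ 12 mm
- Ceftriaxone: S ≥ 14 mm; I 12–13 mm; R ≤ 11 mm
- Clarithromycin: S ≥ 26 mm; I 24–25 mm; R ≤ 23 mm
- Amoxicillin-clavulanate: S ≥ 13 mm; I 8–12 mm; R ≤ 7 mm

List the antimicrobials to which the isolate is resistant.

Cefepime: 16 mm is in 13–18 mm — I
Amikacin: 22 mm is in 20–25 mm — I
Levofloxacin (17 mm) ≥ 16 mm ⇒ S
Amoxicillin-clavulanate (6 mm) ≤ 7 mm → R

amoxicillin-clavulanate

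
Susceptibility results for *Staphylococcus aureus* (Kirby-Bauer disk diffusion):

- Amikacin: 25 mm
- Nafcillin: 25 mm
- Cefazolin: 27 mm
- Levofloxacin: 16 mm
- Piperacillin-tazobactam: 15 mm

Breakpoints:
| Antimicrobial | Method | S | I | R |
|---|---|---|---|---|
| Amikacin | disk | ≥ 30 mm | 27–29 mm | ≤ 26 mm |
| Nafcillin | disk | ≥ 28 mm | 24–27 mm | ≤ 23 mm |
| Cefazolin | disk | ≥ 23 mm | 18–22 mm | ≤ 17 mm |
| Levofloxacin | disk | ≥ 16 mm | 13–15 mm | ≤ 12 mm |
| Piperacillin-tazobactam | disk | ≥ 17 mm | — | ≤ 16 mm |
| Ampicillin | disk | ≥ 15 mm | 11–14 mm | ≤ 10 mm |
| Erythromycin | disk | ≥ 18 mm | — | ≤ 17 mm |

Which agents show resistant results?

amikacin, piperacillin-tazobactam

Amikacin: 25 mm is ≤ 26 mm → resistant
Nafcillin 25 mm: in 24–27 mm → Intermediate
Cefazolin: 27 mm is ≥ 23 mm ⇒ S
Levofloxacin 16 mm: ≥ 16 mm ⇒ S
Piperacillin-tazobactam (15 mm) ≤ 16 mm — Resistant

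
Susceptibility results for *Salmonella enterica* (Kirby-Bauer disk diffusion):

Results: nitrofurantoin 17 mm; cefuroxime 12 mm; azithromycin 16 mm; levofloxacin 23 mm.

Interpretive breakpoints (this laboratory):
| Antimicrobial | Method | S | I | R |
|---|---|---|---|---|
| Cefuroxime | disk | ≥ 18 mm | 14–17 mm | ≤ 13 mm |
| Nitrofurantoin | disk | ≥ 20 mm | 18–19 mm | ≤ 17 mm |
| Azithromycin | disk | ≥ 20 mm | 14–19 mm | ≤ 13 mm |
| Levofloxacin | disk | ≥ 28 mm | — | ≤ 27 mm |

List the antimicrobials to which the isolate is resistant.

nitrofurantoin, cefuroxime, levofloxacin

Nitrofurantoin (17 mm) ≤ 17 mm ⇒ R
Cefuroxime (12 mm) ≤ 13 mm → R
Azithromycin: 16 mm is in 14–19 mm — intermediate
Levofloxacin (23 mm) ≤ 27 mm → R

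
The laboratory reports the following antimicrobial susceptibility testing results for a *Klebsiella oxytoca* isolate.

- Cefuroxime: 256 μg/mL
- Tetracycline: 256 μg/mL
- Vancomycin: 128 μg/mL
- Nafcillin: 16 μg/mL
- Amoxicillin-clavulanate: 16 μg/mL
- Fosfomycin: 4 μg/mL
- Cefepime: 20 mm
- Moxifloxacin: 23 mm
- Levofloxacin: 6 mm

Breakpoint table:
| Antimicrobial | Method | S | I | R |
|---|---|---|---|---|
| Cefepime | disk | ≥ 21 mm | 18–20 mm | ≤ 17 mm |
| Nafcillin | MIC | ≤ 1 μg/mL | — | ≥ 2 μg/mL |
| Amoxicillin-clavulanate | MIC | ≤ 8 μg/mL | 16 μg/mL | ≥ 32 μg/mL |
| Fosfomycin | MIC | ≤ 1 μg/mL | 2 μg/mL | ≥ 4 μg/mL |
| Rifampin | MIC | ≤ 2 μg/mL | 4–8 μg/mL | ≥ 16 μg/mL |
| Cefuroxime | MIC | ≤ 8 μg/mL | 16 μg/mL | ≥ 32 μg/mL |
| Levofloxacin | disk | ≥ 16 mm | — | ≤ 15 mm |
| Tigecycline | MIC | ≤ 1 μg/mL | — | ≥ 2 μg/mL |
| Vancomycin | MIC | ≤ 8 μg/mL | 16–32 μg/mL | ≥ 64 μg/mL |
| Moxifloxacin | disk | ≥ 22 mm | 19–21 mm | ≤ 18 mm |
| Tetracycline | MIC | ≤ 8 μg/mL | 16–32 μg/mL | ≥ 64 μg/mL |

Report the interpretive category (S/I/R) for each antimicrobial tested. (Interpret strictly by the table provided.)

Cefuroxime 256 μg/mL: ≥ 32 μg/mL → Resistant
Tetracycline 256 μg/mL: ≥ 64 μg/mL — resistant
Vancomycin (128 μg/mL) ≥ 64 μg/mL ⇒ resistant
Nafcillin 16 μg/mL: ≥ 2 μg/mL — Resistant
Amoxicillin-clavulanate 16 μg/mL: = 16 μg/mL ⇒ Intermediate
Fosfomycin (4 μg/mL) ≥ 4 μg/mL — resistant
Cefepime (20 mm) in 18–20 mm — Intermediate
Moxifloxacin 23 mm: ≥ 22 mm ⇒ Susceptible
Levofloxacin 6 mm: ≤ 15 mm → R

R, R, R, R, I, R, I, S, R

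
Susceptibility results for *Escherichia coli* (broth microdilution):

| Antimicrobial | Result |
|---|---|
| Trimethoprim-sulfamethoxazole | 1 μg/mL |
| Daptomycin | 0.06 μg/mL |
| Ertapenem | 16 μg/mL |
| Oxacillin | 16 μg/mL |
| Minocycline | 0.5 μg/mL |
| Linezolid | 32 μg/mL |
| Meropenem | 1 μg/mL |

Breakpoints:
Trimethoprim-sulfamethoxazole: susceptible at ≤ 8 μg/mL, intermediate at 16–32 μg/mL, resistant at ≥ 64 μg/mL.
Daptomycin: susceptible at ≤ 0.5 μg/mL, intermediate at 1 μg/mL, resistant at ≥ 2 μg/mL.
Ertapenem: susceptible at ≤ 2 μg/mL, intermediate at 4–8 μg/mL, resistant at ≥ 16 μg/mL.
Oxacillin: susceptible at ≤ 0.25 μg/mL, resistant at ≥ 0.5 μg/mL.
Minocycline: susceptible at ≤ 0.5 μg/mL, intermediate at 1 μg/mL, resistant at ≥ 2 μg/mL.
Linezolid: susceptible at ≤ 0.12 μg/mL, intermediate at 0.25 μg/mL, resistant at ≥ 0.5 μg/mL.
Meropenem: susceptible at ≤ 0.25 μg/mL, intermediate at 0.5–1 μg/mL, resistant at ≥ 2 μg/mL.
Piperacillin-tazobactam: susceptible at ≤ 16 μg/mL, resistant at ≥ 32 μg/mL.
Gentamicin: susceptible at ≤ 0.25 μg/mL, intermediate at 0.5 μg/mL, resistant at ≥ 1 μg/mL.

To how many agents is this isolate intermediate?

Trimethoprim-sulfamethoxazole (1 μg/mL) ≤ 8 μg/mL — S
Daptomycin (0.06 μg/mL) ≤ 0.5 μg/mL — Susceptible
Ertapenem: 16 μg/mL is ≥ 16 μg/mL ⇒ R
Oxacillin: 16 μg/mL is ≥ 0.5 μg/mL → Resistant
Minocycline: 0.5 μg/mL is ≤ 0.5 μg/mL → S
Linezolid 32 μg/mL: ≥ 0.5 μg/mL → resistant
Meropenem 1 μg/mL: in 0.5–1 μg/mL ⇒ intermediate
Intermediate: 1

1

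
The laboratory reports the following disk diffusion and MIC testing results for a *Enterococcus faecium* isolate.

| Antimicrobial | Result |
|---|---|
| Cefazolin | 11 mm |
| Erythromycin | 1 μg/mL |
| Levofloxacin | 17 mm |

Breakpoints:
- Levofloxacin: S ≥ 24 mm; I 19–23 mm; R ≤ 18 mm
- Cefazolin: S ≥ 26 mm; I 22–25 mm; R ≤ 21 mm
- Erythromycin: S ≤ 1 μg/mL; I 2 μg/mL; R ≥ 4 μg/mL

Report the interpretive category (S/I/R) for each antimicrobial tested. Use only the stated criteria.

Cefazolin: 11 mm is ≤ 21 mm ⇒ R
Erythromycin 1 μg/mL: ≤ 1 μg/mL — susceptible
Levofloxacin (17 mm) ≤ 18 mm → R

R, S, R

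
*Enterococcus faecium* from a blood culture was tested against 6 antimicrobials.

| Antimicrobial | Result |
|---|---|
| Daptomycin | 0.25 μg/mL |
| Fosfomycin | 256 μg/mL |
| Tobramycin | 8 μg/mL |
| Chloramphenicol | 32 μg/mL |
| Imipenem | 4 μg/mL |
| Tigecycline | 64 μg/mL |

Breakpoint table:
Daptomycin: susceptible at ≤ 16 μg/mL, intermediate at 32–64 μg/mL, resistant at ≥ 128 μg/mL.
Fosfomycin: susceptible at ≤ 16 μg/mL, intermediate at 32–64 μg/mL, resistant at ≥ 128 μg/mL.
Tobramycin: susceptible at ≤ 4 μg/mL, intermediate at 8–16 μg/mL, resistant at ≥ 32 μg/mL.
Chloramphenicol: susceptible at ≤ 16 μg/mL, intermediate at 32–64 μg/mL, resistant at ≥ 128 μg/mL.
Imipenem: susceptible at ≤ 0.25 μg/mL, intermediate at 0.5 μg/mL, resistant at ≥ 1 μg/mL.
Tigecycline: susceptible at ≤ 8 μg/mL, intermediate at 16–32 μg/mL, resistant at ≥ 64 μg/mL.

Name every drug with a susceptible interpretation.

daptomycin

Daptomycin 0.25 μg/mL: ≤ 16 μg/mL ⇒ Susceptible
Fosfomycin (256 μg/mL) ≥ 128 μg/mL — resistant
Tobramycin 8 μg/mL: in 8–16 μg/mL → I
Chloramphenicol: 32 μg/mL is in 32–64 μg/mL ⇒ I
Imipenem (4 μg/mL) ≥ 1 μg/mL → resistant
Tigecycline 64 μg/mL: ≥ 64 μg/mL ⇒ Resistant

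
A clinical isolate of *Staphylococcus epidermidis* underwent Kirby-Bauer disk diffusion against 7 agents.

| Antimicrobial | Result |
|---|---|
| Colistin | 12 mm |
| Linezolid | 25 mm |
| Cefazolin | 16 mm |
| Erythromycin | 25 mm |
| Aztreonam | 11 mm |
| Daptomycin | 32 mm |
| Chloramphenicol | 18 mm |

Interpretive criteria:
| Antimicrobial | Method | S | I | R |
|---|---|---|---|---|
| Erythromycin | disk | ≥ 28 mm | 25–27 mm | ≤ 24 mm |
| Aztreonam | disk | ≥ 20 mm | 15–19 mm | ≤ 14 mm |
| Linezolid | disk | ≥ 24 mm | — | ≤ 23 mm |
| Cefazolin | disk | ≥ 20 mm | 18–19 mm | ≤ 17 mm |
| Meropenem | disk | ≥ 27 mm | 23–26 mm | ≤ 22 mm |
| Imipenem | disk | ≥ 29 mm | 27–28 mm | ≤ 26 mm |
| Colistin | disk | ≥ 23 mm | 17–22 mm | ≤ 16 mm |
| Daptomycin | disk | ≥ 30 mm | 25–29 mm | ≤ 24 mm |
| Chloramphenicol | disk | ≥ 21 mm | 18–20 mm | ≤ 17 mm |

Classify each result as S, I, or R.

R, S, R, I, R, S, I

Colistin (12 mm) ≤ 16 mm ⇒ Resistant
Linezolid 25 mm: ≥ 24 mm — Susceptible
Cefazolin 16 mm: ≤ 17 mm → R
Erythromycin (25 mm) in 25–27 mm — Intermediate
Aztreonam (11 mm) ≤ 14 mm — resistant
Daptomycin (32 mm) ≥ 30 mm — S
Chloramphenicol: 18 mm is in 18–20 mm ⇒ Intermediate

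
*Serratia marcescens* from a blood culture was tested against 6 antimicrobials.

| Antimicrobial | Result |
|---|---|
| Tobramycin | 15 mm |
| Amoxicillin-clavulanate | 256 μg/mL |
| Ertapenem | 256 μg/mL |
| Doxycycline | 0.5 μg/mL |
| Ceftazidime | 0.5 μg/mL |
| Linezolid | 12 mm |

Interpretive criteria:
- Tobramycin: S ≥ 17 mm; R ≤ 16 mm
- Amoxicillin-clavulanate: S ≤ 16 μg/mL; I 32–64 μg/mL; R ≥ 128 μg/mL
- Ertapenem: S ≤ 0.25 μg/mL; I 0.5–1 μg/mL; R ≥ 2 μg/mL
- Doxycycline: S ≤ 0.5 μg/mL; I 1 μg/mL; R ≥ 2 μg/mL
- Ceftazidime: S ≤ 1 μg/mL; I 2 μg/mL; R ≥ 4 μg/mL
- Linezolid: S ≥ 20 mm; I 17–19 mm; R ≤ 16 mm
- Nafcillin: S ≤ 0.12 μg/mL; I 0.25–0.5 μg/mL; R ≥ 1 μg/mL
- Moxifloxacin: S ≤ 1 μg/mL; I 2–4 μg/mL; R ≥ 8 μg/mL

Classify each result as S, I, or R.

R, R, R, S, S, R

Tobramycin 15 mm: ≤ 16 mm ⇒ R
Amoxicillin-clavulanate (256 μg/mL) ≥ 128 μg/mL ⇒ Resistant
Ertapenem 256 μg/mL: ≥ 2 μg/mL → Resistant
Doxycycline: 0.5 μg/mL is ≤ 0.5 μg/mL — susceptible
Ceftazidime: 0.5 μg/mL is ≤ 1 μg/mL ⇒ S
Linezolid (12 mm) ≤ 16 mm ⇒ resistant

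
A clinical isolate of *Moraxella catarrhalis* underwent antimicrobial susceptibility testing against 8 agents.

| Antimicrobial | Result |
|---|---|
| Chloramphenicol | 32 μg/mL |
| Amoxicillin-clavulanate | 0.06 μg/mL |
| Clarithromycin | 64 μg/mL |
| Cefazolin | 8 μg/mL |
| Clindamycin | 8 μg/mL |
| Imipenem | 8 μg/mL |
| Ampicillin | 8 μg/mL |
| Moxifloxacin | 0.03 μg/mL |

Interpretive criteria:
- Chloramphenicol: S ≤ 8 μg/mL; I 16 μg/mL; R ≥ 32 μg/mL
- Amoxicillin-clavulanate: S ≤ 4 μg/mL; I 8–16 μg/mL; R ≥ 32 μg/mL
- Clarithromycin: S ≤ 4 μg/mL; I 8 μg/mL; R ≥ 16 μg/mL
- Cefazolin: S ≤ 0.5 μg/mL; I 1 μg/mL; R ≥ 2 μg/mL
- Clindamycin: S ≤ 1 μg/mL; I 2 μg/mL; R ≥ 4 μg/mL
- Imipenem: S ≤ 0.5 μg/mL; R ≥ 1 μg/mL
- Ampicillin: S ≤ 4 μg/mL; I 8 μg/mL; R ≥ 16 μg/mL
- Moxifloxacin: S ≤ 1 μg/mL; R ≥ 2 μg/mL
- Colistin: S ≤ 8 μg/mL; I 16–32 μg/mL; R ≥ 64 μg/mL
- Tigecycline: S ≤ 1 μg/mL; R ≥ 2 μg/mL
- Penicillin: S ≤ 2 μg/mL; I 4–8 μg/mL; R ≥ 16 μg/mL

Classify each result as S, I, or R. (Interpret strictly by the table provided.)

R, S, R, R, R, R, I, S

Chloramphenicol (32 μg/mL) ≥ 32 μg/mL — Resistant
Amoxicillin-clavulanate (0.06 μg/mL) ≤ 4 μg/mL ⇒ susceptible
Clarithromycin 64 μg/mL: ≥ 16 μg/mL — R
Cefazolin: 8 μg/mL is ≥ 2 μg/mL ⇒ Resistant
Clindamycin: 8 μg/mL is ≥ 4 μg/mL — R
Imipenem: 8 μg/mL is ≥ 1 μg/mL ⇒ Resistant
Ampicillin 8 μg/mL: = 8 μg/mL → Intermediate
Moxifloxacin 0.03 μg/mL: ≤ 1 μg/mL — susceptible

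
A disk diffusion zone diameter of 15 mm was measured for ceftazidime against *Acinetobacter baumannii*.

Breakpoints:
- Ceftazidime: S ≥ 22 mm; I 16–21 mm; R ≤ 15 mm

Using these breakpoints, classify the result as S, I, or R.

Resistant

Ceftazidime 15 mm: ≤ 15 mm ⇒ Resistant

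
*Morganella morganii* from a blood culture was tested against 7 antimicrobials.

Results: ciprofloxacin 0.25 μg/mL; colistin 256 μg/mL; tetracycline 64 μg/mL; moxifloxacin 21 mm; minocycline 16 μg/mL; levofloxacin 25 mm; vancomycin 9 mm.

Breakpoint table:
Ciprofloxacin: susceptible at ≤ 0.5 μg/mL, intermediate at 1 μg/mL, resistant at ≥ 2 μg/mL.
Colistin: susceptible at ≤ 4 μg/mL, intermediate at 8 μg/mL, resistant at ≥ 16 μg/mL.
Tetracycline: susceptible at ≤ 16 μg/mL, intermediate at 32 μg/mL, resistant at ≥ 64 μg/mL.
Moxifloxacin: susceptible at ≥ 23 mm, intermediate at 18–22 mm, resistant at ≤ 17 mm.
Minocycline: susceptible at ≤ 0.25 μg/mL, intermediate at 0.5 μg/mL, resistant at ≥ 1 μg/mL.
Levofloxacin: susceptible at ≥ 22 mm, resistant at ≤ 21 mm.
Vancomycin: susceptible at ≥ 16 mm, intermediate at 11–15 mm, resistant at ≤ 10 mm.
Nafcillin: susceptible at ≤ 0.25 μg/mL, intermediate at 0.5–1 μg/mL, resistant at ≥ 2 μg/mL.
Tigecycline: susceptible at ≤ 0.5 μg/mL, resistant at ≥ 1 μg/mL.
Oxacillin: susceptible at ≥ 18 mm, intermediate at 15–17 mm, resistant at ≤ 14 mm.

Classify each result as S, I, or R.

Ciprofloxacin: 0.25 μg/mL is ≤ 0.5 μg/mL — susceptible
Colistin (256 μg/mL) ≥ 16 μg/mL — Resistant
Tetracycline 64 μg/mL: ≥ 64 μg/mL ⇒ Resistant
Moxifloxacin (21 mm) in 18–22 mm — intermediate
Minocycline: 16 μg/mL is ≥ 1 μg/mL — Resistant
Levofloxacin: 25 mm is ≥ 22 mm ⇒ Susceptible
Vancomycin (9 mm) ≤ 10 mm → Resistant

S, R, R, I, R, S, R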